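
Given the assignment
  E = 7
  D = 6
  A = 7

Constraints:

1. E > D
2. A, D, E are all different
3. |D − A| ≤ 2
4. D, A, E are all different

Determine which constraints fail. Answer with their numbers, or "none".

No — constraints 2 and 4 are not satisfied.

1. E = 7, D = 6; 7 > 6 — satisfied.
2. A = E = 7, not all different — violated.
3. |6 − 7| = 1; 1 ≤ 2 — satisfied.
4. A = E = 7, not all different — violated.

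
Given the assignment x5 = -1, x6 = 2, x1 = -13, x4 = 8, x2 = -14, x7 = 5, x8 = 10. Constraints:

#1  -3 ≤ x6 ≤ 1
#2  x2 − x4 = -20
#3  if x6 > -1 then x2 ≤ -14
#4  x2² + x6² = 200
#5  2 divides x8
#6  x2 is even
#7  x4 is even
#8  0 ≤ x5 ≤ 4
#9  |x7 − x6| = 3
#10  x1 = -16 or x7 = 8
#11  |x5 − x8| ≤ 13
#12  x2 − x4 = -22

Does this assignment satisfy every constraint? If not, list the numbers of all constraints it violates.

Violated: 1, 2, 8, 10.

#1 x6 = 2 is outside [-3, 1] — fails.
#2 x2 − x4 = -14 − 8 = -22, not -20 — fails.
#3 x6 = 2 > -1, so we need x2 ≤ -14; x2 = -14 ≤ -14 — holds.
#4 x2² + x6² = (-14)² + 2² = 196 + 4 = 200 — holds.
#5 10 / 2 = 5, so 2 divides 10 — holds.
#6 x2 = -14 is even — holds.
#7 x4 = 8 is even — holds.
#8 x5 = -1 is outside [0, 4] — fails.
#9 |5 − 2| = 3 — holds.
#10 x1 = -13 ≠ -16 and x7 = 5 ≠ 8; both disjuncts false — fails.
#11 |-1 − 10| = 11; 11 ≤ 13 — holds.
#12 x2 − x4 = -14 − 8 = -22 — holds.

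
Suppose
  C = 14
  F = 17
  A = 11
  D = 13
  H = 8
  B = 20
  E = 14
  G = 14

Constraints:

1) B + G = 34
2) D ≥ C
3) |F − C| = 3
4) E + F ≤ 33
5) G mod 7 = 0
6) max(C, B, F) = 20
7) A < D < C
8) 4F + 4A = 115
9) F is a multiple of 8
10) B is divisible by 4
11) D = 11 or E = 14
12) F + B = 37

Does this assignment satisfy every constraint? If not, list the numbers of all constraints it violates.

Constraints 2, 8, and 9 are violated.

1) B + G = 20 + 14 = 34 — satisfied.
2) D = 13, C = 14; 13 < 14 (want ≥) — violated.
3) |17 − 14| = 3 — satisfied.
4) E + F = 14 + 17 = 31; 31 ≤ 33 — satisfied.
5) 14 mod 7 = 0 — satisfied.
6) max(14, 20, 17) = 20 — satisfied.
7) values 11 < 13 < 14 — satisfied.
8) 4F + 4A = 4(17) + 4(11) = 112, not 115 — violated.
9) 17 = 8×2 + 1, so 8 does not divide 17 — violated.
10) 20 / 4 = 5, so 4 divides 20 — satisfied.
11) D = 13 ≠ 11, but E = 14 = 14 (second disjunct) — satisfied.
12) F + B = 17 + 20 = 37 — satisfied.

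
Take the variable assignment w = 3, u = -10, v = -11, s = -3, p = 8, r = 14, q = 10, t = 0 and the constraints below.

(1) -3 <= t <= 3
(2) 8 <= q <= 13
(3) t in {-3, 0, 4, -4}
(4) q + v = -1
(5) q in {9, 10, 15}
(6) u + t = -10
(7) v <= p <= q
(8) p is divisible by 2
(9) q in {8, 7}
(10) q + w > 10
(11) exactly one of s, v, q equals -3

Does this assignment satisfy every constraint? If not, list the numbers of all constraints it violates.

(1) t = 0 lies in [-3, 3] — holds.
(2) q = 10 lies in [8, 13] — holds.
(3) t = 0 is in {-3, 0, 4, -4} — holds.
(4) q + v = 10 + (-11) = -1 — holds.
(5) q = 10 is in {9, 10, 15} — holds.
(6) u + t = -10 + 0 = -10 — holds.
(7) values -11 <= 8 <= 10 — holds.
(8) 8 / 2 = 4, so 2 divides 8 — holds.
(9) q = 10 is not in {8, 7} — does not hold.
(10) q + w = 10 + 3 = 13; 13 > 10 — holds.
(11) s=-3, v=-11, q=10; 1 of them equals -3 — holds.

No — constraint 9 is not satisfied.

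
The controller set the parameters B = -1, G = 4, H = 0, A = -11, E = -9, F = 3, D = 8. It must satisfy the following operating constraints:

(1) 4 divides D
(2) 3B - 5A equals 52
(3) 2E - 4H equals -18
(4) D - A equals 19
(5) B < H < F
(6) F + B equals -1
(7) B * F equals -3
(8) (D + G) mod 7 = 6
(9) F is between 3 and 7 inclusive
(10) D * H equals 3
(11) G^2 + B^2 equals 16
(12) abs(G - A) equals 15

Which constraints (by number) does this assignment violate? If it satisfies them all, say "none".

(1) 8 / 4 = 2, so 4 divides 8  ✓
(2) 3B - 5A = 3(-1) - 5(-11) = 52  ✓
(3) 2E - 4H = 2(-9) - 4(0) = -18  ✓
(4) D - A = 8 - (-11) = 19  ✓
(5) values -1 < 0 < 3  ✓
(6) F + B = 3 + (-1) = 2, not -1  ✗
(7) B * F = -1 * 3 = -3  ✓
(8) D + G = 12; 12 mod 7 = 5, not 6  ✗
(9) F = 3 lies in [3, 7]  ✓
(10) D * H = 8 * 0 = 0, not 3  ✗
(11) G^2 + B^2 = 4^2 + (-1)^2 = 16 + 1 = 17, not 16  ✗
(12) abs(4 - (-11)) = 15  ✓

The assignment fails constraints 6, 8, 10, and 11.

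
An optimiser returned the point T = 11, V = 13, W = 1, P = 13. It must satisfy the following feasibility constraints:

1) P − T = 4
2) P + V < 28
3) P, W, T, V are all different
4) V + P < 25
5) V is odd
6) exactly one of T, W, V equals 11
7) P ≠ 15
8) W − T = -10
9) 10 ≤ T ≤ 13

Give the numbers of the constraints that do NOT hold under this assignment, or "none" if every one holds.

Violated: 1, 3, 4.

1) P − T = 13 − 11 = 2, not 4 — violated.
2) P + V = 13 + 13 = 26; 26 < 28 — satisfied.
3) P = V = 13, not all different — violated.
4) V + P = 13 + 13 = 26; 26 ≥ 25, bound 25 not met — violated.
5) V = 13 is odd — satisfied.
6) T=11, W=1, V=13; 1 of them equals 11 — satisfied.
7) P = 13, and 13 ≠ 15 — satisfied.
8) W − T = 1 − 11 = -10 — satisfied.
9) T = 11 lies in [10, 13] — satisfied.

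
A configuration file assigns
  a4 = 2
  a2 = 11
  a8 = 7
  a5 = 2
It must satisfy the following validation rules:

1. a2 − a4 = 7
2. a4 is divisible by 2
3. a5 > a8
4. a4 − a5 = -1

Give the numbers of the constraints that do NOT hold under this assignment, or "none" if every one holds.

Constraints 1, 3, and 4 do not hold.

1. a2 − a4 = 11 − 2 = 9, not 7  ✗
2. 2 / 2 = 1, so 2 divides 2  ✓
3. a5 = 2, a8 = 7; 2 ≤ 7 (want >)  ✗
4. a4 − a5 = 2 − 2 = 0, not -1  ✗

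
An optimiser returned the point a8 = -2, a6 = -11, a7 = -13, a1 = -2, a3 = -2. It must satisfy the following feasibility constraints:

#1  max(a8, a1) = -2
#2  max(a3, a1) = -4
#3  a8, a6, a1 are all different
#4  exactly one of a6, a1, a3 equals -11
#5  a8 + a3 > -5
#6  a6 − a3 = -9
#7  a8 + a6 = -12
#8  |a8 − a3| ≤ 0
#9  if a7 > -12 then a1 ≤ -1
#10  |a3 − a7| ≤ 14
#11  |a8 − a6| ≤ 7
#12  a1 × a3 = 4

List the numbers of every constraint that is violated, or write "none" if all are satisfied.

Constraints 2, 3, 7, 11 are violated.

#1 max(-2, -2) = -2  ✔
#2 max(-2, -2) = -2, not -4  ✘
#3 a8 = a1 = -2, not all different  ✘
#4 a6=-11, a1=-2, a3=-2; 1 of them equals -11  ✔
#5 a8 + a3 = -2 + (-2) = -4; -4 > -5  ✔
#6 a6 − a3 = -11 − (-2) = -9  ✔
#7 a8 + a6 = -2 + (-11) = -13, not -12  ✘
#8 |-2 − (-2)| = 0; 0 ≤ 0  ✔
#9 a7 = -13, not > -12; antecedent false, conditional vacuously true  ✔
#10 |-2 − (-13)| = 11; 11 ≤ 14  ✔
#11 |-2 − (-11)| = 9; 9 > 7, exceeds bound 7  ✘
#12 a1 × a3 = -2 × (-2) = 4  ✔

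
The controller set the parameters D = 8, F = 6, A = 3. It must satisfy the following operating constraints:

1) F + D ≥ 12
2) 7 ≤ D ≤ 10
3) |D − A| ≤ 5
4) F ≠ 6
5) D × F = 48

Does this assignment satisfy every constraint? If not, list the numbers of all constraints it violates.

1) F + D = 6 + 8 = 14; 14 ≥ 12 — OK.
2) D = 8 lies in [7, 10] — OK.
3) |8 − 3| = 5; 5 ≤ 5 — OK.
4) F = 6, but 6 is required to differ — violated.
5) D × F = 8 × 6 = 48 — OK.

No — constraint 4 is not satisfied.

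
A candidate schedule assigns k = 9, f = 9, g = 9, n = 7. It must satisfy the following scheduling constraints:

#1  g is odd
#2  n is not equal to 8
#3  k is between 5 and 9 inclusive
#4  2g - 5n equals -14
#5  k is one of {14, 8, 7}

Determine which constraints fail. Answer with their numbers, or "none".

Constraints 4 and 5 do not hold.

#1 g = 9 is odd — holds.
#2 n = 7, and 7 ≠ 8 — holds.
#3 k = 9 lies in [5, 9] — holds.
#4 2g - 5n = 2(9) - 5(7) = -17, not -14 — fails.
#5 k = 9 is not in {14, 8, 7} — fails.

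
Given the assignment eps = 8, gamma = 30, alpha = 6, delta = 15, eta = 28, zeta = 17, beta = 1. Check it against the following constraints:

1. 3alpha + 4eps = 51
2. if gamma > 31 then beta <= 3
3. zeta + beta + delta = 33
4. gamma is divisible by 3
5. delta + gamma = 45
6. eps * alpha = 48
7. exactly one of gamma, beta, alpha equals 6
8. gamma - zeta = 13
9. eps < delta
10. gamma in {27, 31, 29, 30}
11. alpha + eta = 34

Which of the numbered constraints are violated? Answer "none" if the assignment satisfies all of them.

1. 3alpha + 4eps = 3(6) + 4(8) = 50, not 51 — does not hold.
2. gamma = 30, not > 31; antecedent false, conditional vacuously true — holds.
3. zeta + beta + delta = 17 + 1 + 15 = 33 — holds.
4. 30 / 3 = 10, so 3 divides 30 — holds.
5. delta + gamma = 15 + 30 = 45 — holds.
6. eps * alpha = 8 * 6 = 48 — holds.
7. gamma=30, beta=1, alpha=6; 1 of them equals 6 — holds.
8. gamma - zeta = 30 - 17 = 13 — holds.
9. eps = 8, delta = 15; 8 < 15 — holds.
10. gamma = 30 is in {27, 31, 29, 30} — holds.
11. alpha + eta = 6 + 28 = 34 — holds.

Constraint 1 is violated.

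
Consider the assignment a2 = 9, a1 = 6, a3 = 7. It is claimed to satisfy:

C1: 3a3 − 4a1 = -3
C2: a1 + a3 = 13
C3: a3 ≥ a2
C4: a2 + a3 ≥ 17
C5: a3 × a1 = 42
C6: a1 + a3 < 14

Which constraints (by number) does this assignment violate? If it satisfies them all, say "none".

No — constraints 3 and 4 are not satisfied.

C1: 3a3 − 4a1 = 3(7) − 4(6) = -3  OK
C2: a1 + a3 = 6 + 7 = 13  OK
C3: a3 = 7, a2 = 9; 7 < 9 (want ≥)  FAIL
C4: a2 + a3 = 9 + 7 = 16; 16 < 17, bound 17 not met  FAIL
C5: a3 × a1 = 7 × 6 = 42  OK
C6: a1 + a3 = 6 + 7 = 13; 13 < 14  OK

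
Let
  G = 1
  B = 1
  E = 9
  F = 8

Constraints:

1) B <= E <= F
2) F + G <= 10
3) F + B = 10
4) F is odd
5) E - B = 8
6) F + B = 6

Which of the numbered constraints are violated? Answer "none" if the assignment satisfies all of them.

No — constraints 1, 3, 4, and 6 are not satisfied.

1) values 1, 9, 8; E = 9 is not <= F = 8  fails
2) F + G = 8 + 1 = 9; 9 ≤ 10  holds
3) F + B = 8 + 1 = 9, not 10  fails
4) F = 8 is even  fails
5) E - B = 9 - 1 = 8  holds
6) F + B = 8 + 1 = 9, not 6  fails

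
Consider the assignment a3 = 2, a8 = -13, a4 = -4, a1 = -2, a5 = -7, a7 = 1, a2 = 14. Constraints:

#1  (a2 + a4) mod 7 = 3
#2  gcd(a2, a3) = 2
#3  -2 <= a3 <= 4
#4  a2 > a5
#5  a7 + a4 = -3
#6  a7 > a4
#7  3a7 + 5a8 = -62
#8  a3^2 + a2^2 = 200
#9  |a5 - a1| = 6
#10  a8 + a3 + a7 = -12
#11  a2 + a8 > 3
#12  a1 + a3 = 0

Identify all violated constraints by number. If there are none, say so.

The assignment fails constraints 9, 10, and 11.

#1 a2 + a4 = 10; 10 mod 7 = 3 — satisfied.
#2 gcd(14, 2) = 2 — satisfied.
#3 a3 = 2 lies in [-2, 4] — satisfied.
#4 a2 = 14, a5 = -7; 14 > -7 — satisfied.
#5 a7 + a4 = 1 + (-4) = -3 — satisfied.
#6 a7 = 1, a4 = -4; 1 > -4 — satisfied.
#7 3a7 + 5a8 = 3(1) + 5(-13) = -62 — satisfied.
#8 a3^2 + a2^2 = 2^2 + 14^2 = 4 + 196 = 200 — satisfied.
#9 |-7 - (-2)| = 5, not 6 — violated.
#10 a8 + a3 + a7 = -13 + 2 + 1 = -10, not -12 — violated.
#11 a2 + a8 = 14 + (-13) = 1; 1 ≤ 3, bound 3 not met — violated.
#12 a1 + a3 = -2 + 2 = 0 — satisfied.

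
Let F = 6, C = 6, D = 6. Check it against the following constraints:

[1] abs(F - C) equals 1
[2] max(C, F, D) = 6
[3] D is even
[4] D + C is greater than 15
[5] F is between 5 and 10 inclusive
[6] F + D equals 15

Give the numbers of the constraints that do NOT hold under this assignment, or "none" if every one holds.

[1] abs(6 - 6) = 0, not 1 — violated.
[2] max(6, 6, 6) = 6 — OK.
[3] D = 6 is even — OK.
[4] D + C = 6 + 6 = 12; 12 ≤ 15, bound 15 not met — violated.
[5] F = 6 lies in [5, 10] — OK.
[6] F + D = 6 + 6 = 12, not 15 — violated.

Constraints 1, 4, 6 do not hold.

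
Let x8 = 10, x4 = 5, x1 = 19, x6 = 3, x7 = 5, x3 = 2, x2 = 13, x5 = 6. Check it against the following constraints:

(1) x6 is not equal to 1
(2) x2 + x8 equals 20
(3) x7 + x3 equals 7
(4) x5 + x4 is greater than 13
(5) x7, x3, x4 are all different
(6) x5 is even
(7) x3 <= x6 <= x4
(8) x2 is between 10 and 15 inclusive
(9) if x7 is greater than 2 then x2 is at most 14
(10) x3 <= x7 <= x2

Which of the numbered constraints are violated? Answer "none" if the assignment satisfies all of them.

(1) x6 = 3, and 3 ≠ 1  ✓
(2) x2 + x8 = 13 + 10 = 23, not 20  ✗
(3) x7 + x3 = 5 + 2 = 7  ✓
(4) x5 + x4 = 6 + 5 = 11; 11 ≤ 13, bound 13 not met  ✗
(5) x7 = x4 = 5, not all different  ✗
(6) x5 = 6 is even  ✓
(7) values 2 <= 3 <= 5  ✓
(8) x2 = 13 lies in [10, 15]  ✓
(9) x7 = 5 > 2, so we need x2 ≤ 14; x2 = 13 ≤ 14  ✓
(10) values 2 <= 5 <= 13  ✓

No — constraints 2, 4, 5 are not satisfied.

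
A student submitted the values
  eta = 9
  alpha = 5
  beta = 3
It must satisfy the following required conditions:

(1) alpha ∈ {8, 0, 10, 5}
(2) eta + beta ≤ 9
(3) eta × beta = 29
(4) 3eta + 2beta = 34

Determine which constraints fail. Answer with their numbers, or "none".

(1) alpha = 5 is in {8, 0, 10, 5} — holds.
(2) eta + beta = 9 + 3 = 12; 12 > 9, bound 9 not met — does not hold.
(3) eta × beta = 9 × 3 = 27, not 29 — does not hold.
(4) 3eta + 2beta = 3(9) + 2(3) = 33, not 34 — does not hold.

The assignment fails constraints 2, 3, and 4.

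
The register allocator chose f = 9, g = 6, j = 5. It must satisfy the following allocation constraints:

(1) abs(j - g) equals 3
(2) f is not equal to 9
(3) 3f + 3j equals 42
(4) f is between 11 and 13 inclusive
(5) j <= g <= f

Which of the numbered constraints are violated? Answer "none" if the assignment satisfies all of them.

(1) abs(5 - 6) = 1, not 3 — violated.
(2) f = 9, but 9 is required to differ — violated.
(3) 3f + 3j = 3(9) + 3(5) = 42 — OK.
(4) f = 9 is outside [11, 13] — violated.
(5) values 5 <= 6 <= 9 — OK.

Constraints 1, 2, 4 are violated.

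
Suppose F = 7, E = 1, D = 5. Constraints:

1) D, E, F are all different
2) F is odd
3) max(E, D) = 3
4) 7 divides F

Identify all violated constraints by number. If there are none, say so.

1) values 5, 1, 7 are pairwise distinct  ✓
2) F = 7 is odd  ✓
3) max(1, 5) = 5, not 3  ✗
4) 7 / 7 = 1, so 7 divides 7  ✓

Constraint 3 is violated.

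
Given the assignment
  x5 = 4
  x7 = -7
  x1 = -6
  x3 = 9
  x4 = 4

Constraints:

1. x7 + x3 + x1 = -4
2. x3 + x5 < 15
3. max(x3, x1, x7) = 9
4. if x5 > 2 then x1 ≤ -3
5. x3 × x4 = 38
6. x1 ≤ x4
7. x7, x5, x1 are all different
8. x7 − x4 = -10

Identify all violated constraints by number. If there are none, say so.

Violated: 5 and 8.

1. x7 + x3 + x1 = -7 + 9 + (-6) = -4  holds
2. x3 + x5 = 9 + 4 = 13; 13 < 15  holds
3. max(9, -6, -7) = 9  holds
4. x5 = 4 > 2, so we need x1 ≤ -3; x1 = -6 ≤ -3  holds
5. x3 × x4 = 9 × 4 = 36, not 38  fails
6. x1 = -6, x4 = 4; -6 ≤ 4  holds
7. values -7, 4, -6 are pairwise distinct  holds
8. x7 − x4 = -7 − 4 = -11, not -10  fails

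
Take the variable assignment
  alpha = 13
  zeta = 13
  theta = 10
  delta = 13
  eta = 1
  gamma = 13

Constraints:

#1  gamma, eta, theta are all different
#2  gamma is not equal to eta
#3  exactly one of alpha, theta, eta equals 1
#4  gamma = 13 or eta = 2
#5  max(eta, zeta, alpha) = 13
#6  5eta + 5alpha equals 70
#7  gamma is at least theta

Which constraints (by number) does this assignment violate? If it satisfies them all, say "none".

#1 values 13, 1, 10 are pairwise distinct — OK.
#2 gamma = 13, eta = 1; distinct — OK.
#3 alpha=13, theta=10, eta=1; 1 of them equals 1 — OK.
#4 gamma = 13 = 13 (first disjunct) — OK.
#5 max(1, 13, 13) = 13 — OK.
#6 5eta + 5alpha = 5(1) + 5(13) = 70 — OK.
#7 gamma = 13, theta = 10; 13 ≥ 10 — OK.

All constraints are satisfied.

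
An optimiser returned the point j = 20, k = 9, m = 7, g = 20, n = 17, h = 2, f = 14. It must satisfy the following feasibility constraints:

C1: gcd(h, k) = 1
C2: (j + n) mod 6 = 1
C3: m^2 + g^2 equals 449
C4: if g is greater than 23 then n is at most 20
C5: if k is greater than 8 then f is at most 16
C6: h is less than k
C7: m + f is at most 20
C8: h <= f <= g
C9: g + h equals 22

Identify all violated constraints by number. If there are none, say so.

C1: gcd(2, 9) = 1  ✓
C2: j + n = 37; 37 mod 6 = 1  ✓
C3: m^2 + g^2 = 7^2 + 20^2 = 49 + 400 = 449  ✓
C4: g = 20, not > 23; antecedent false, conditional vacuously true  ✓
C5: k = 9 > 8, so we need f ≤ 16; f = 14 ≤ 16  ✓
C6: h = 2, k = 9; 2 < 9  ✓
C7: m + f = 7 + 14 = 21; 21 > 20, bound 20 not met  ✗
C8: values 2 <= 14 <= 20  ✓
C9: g + h = 20 + 2 = 22  ✓

Constraint 7 does not hold.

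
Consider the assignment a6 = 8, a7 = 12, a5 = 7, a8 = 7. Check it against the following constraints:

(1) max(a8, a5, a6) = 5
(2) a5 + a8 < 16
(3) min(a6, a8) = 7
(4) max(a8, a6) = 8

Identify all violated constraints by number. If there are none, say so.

(1) max(7, 7, 8) = 8, not 5  ✗
(2) a5 + a8 = 7 + 7 = 14; 14 < 16  ✓
(3) min(8, 7) = 7  ✓
(4) max(7, 8) = 8  ✓

The assignment fails constraint 1.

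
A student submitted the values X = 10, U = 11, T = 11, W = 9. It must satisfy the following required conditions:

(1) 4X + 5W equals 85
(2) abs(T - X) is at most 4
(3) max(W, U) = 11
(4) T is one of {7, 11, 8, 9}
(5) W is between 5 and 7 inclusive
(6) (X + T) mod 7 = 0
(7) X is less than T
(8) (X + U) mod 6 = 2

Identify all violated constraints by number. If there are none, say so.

(1) 4X + 5W = 4(10) + 5(9) = 85  OK
(2) abs(11 - 10) = 1; 1 ≤ 4  OK
(3) max(9, 11) = 11  OK
(4) T = 11 is in {7, 11, 8, 9}  OK
(5) W = 9 is outside [5, 7]  FAIL
(6) X + T = 21; 21 mod 7 = 0  OK
(7) X = 10, T = 11; 10 < 11  OK
(8) X + U = 21; 21 mod 6 = 3, not 2  FAIL

Constraints 5 and 8 are violated.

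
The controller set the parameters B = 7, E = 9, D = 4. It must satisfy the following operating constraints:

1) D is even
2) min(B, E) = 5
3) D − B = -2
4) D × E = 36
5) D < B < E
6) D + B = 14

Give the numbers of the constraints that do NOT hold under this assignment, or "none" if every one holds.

No — constraints 2, 3, and 6 are not satisfied.

1) D = 4 is even — holds.
2) min(7, 9) = 7, not 5 — does not hold.
3) D − B = 4 − 7 = -3, not -2 — does not hold.
4) D × E = 4 × 9 = 36 — holds.
5) values 4 < 7 < 9 — holds.
6) D + B = 4 + 7 = 11, not 14 — does not hold.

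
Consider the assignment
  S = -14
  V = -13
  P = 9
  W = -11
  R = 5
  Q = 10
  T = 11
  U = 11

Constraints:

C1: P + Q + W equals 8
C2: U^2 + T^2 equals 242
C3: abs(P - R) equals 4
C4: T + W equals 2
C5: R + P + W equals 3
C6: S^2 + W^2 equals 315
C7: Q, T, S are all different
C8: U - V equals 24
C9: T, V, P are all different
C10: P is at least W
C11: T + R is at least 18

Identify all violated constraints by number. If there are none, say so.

C1: P + Q + W = 9 + 10 + (-11) = 8 — holds.
C2: U^2 + T^2 = 11^2 + 11^2 = 121 + 121 = 242 — holds.
C3: abs(9 - 5) = 4 — holds.
C4: T + W = 11 + (-11) = 0, not 2 — fails.
C5: R + P + W = 5 + 9 + (-11) = 3 — holds.
C6: S^2 + W^2 = (-14)^2 + (-11)^2 = 196 + 121 = 317, not 315 — fails.
C7: values 10, 11, -14 are pairwise distinct — holds.
C8: U - V = 11 - (-13) = 24 — holds.
C9: values 11, -13, 9 are pairwise distinct — holds.
C10: P = 9, W = -11; 9 ≥ -11 — holds.
C11: T + R = 11 + 5 = 16; 16 < 18, bound 18 not met — fails.

The assignment fails constraints 4, 6, 11.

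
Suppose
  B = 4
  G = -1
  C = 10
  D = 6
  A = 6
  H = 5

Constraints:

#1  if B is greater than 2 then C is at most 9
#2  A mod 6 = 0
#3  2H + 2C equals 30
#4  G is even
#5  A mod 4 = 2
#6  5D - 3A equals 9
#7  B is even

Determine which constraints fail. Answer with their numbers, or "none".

#1 B = 4 > 2, so we need C ≤ 9; but C = 10 > 9 — fails.
#2 6 mod 6 = 0 — holds.
#3 2H + 2C = 2(5) + 2(10) = 30 — holds.
#4 G = -1 is odd — fails.
#5 6 mod 4 = 2 — holds.
#6 5D - 3A = 5(6) - 3(6) = 12, not 9 — fails.
#7 B = 4 is even — holds.

Constraints 1, 4, and 6 do not hold.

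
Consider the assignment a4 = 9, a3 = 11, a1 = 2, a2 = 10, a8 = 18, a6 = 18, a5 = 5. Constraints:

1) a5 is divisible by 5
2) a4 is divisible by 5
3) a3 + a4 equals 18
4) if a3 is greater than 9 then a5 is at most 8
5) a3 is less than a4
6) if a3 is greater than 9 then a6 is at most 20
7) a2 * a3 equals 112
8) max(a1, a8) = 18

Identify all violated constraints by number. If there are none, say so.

1) 5 / 5 = 1, so 5 divides 5  ✔
2) 9 = 5*1 + 4, so 5 does not divide 9  ✘
3) a3 + a4 = 11 + 9 = 20, not 18  ✘
4) a3 = 11 > 9, so we need a5 ≤ 8; a5 = 5 ≤ 8  ✔
5) a3 = 11, a4 = 9; 11 ≥ 9 (want <)  ✘
6) a3 = 11 > 9, so we need a6 ≤ 20; a6 = 18 ≤ 20  ✔
7) a2 * a3 = 10 * 11 = 110, not 112  ✘
8) max(2, 18) = 18  ✔

Violated: 2, 3, 5, and 7.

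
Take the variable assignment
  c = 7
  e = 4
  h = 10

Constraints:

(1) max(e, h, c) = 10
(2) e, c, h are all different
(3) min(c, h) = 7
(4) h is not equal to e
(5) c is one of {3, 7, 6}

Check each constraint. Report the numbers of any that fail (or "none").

All constraints are satisfied.

(1) max(4, 10, 7) = 10  true
(2) values 4, 7, 10 are pairwise distinct  true
(3) min(7, 10) = 7  true
(4) h = 10, e = 4; distinct  true
(5) c = 7 is in {3, 7, 6}  true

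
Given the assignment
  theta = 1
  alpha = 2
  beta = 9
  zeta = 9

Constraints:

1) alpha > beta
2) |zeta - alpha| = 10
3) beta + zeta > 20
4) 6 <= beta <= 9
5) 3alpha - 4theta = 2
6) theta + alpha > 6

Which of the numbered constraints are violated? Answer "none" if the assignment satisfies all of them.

1) alpha = 2, beta = 9; 2 ≤ 9 (want >) — does not hold.
2) |9 - 2| = 7, not 10 — does not hold.
3) beta + zeta = 9 + 9 = 18; 18 ≤ 20, bound 20 not met — does not hold.
4) beta = 9 lies in [6, 9] — holds.
5) 3alpha - 4theta = 3(2) - 4(1) = 2 — holds.
6) theta + alpha = 1 + 2 = 3; 3 ≤ 6, bound 6 not met — does not hold.

No — constraints 1, 2, 3, 6 are not satisfied.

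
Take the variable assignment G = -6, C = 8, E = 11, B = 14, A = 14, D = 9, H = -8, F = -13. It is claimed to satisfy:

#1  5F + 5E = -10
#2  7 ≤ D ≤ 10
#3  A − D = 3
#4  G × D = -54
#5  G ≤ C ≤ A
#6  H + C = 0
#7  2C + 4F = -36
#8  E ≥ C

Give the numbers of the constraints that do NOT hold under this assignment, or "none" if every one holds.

#1 5F + 5E = 5(-13) + 5(11) = -10  yes
#2 D = 9 lies in [7, 10]  yes
#3 A − D = 14 − 9 = 5, not 3  no
#4 G × D = -6 × 9 = -54  yes
#5 values -6 ≤ 8 ≤ 14  yes
#6 H + C = -8 + 8 = 0  yes
#7 2C + 4F = 2(8) + 4(-13) = -36  yes
#8 E = 11, C = 8; 11 ≥ 8  yes

No — constraint 3 is not satisfied.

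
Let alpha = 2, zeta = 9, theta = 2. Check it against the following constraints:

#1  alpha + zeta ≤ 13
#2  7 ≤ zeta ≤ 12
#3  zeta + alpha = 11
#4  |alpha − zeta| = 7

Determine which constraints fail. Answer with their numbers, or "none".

None — every constraint holds.

#1 alpha + zeta = 2 + 9 = 11; 11 ≤ 13 — holds.
#2 zeta = 9 lies in [7, 12] — holds.
#3 zeta + alpha = 9 + 2 = 11 — holds.
#4 |2 − 9| = 7 — holds.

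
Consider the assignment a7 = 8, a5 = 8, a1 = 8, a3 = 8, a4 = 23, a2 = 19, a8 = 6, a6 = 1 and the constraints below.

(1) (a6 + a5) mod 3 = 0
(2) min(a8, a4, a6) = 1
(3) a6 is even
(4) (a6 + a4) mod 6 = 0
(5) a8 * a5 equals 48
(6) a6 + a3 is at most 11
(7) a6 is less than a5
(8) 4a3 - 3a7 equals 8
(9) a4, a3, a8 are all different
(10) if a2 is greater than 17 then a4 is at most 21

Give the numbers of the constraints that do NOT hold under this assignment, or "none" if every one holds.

No — constraints 3 and 10 are not satisfied.

(1) a6 + a5 = 9; 9 mod 3 = 0 — holds.
(2) min(6, 23, 1) = 1 — holds.
(3) a6 = 1 is odd — does not hold.
(4) a6 + a4 = 24; 24 mod 6 = 0 — holds.
(5) a8 * a5 = 6 * 8 = 48 — holds.
(6) a6 + a3 = 1 + 8 = 9; 9 ≤ 11 — holds.
(7) a6 = 1, a5 = 8; 1 < 8 — holds.
(8) 4a3 - 3a7 = 4(8) - 3(8) = 8 — holds.
(9) values 23, 8, 6 are pairwise distinct — holds.
(10) a2 = 19 > 17, so we need a4 ≤ 21; but a4 = 23 > 21 — does not hold.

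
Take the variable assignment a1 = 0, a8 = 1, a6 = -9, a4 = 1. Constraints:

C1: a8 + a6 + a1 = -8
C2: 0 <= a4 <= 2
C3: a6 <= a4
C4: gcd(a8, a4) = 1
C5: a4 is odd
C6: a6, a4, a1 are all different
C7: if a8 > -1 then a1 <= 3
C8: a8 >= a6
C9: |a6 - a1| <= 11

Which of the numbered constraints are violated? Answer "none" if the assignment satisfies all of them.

C1: a8 + a6 + a1 = 1 + (-9) + 0 = -8  true
C2: a4 = 1 lies in [0, 2]  true
C3: a6 = -9, a4 = 1; -9 ≤ 1  true
C4: gcd(1, 1) = 1  true
C5: a4 = 1 is odd  true
C6: values -9, 1, 0 are pairwise distinct  true
C7: a8 = 1 > -1, so we need a1 ≤ 3; a1 = 0 ≤ 3  true
C8: a8 = 1, a6 = -9; 1 ≥ -9  true
C9: |-9 - 0| = 9; 9 ≤ 11  true

Yes — all constraints hold.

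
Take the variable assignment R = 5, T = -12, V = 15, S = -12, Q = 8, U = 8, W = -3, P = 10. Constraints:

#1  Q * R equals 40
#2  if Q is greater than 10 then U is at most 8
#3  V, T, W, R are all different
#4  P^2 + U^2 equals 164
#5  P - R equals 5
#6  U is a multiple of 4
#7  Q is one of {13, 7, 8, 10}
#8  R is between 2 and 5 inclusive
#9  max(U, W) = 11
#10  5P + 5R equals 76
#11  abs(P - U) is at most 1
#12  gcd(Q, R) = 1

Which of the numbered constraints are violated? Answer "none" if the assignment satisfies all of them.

#1 Q * R = 8 * 5 = 40 — holds.
#2 Q = 8, not > 10; antecedent false, conditional vacuously true — holds.
#3 values 15, -12, -3, 5 are pairwise distinct — holds.
#4 P^2 + U^2 = 10^2 + 8^2 = 100 + 64 = 164 — holds.
#5 P - R = 10 - 5 = 5 — holds.
#6 8 / 4 = 2, so 4 divides 8 — holds.
#7 Q = 8 is in {13, 7, 8, 10} — holds.
#8 R = 5 lies in [2, 5] — holds.
#9 max(8, -3) = 8, not 11 — fails.
#10 5P + 5R = 5(10) + 5(5) = 75, not 76 — fails.
#11 abs(10 - 8) = 2; 2 > 1, exceeds bound 1 — fails.
#12 gcd(8, 5) = 1 — holds.

Violated: 9, 10, 11.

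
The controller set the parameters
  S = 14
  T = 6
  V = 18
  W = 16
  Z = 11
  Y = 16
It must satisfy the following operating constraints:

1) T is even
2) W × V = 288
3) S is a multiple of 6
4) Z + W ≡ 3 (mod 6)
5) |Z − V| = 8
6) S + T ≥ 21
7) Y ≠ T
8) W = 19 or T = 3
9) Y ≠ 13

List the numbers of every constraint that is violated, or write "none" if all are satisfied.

Constraints 3, 5, 6, 8 are violated.

1) T = 6 is even  ✓
2) W × V = 16 × 18 = 288  ✓
3) 14 = 6×2 + 2, so 6 does not divide 14  ✗
4) Z + W = 27; 27 mod 6 = 3  ✓
5) |11 − 18| = 7, not 8  ✗
6) S + T = 14 + 6 = 20; 20 < 21, bound 21 not met  ✗
7) Y = 16, T = 6; distinct  ✓
8) W = 16 ≠ 19 and T = 6 ≠ 3; both disjuncts false  ✗
9) Y = 16, and 16 ≠ 13  ✓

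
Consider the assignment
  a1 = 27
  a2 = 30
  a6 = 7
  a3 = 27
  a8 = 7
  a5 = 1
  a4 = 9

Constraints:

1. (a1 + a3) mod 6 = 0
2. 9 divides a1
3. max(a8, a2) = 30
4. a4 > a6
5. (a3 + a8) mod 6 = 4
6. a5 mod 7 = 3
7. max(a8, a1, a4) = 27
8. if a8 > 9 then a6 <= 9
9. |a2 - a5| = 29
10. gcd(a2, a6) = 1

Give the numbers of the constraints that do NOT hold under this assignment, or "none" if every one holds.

1. a1 + a3 = 54; 54 mod 6 = 0  holds
2. 27 / 9 = 3, so 9 divides 27  holds
3. max(7, 30) = 30  holds
4. a4 = 9, a6 = 7; 9 > 7  holds
5. a3 + a8 = 34; 34 mod 6 = 4  holds
6. 1 mod 7 = 1, not 3  fails
7. max(7, 27, 9) = 27  holds
8. a8 = 7, not > 9; antecedent false, conditional vacuously true  holds
9. |30 - 1| = 29  holds
10. gcd(30, 7) = 1  holds

Violated: 6.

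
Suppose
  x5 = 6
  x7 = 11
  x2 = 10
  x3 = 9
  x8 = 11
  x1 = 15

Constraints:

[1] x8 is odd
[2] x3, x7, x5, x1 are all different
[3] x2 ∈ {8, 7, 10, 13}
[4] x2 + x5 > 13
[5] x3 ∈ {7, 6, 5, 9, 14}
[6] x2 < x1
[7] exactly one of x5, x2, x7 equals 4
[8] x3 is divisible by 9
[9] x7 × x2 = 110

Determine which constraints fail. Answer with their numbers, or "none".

Constraint 7 does not hold.

[1] x8 = 11 is odd  OK
[2] values 9, 11, 6, 15 are pairwise distinct  OK
[3] x2 = 10 is in {8, 7, 10, 13}  OK
[4] x2 + x5 = 10 + 6 = 16; 16 > 13  OK
[5] x3 = 9 is in {7, 6, 5, 9, 14}  OK
[6] x2 = 10, x1 = 15; 10 < 15  OK
[7] x5=6, x2=10, x7=11; 0 of them equal 4, not exactly one  FAIL
[8] 9 / 9 = 1, so 9 divides 9  OK
[9] x7 × x2 = 11 × 10 = 110  OK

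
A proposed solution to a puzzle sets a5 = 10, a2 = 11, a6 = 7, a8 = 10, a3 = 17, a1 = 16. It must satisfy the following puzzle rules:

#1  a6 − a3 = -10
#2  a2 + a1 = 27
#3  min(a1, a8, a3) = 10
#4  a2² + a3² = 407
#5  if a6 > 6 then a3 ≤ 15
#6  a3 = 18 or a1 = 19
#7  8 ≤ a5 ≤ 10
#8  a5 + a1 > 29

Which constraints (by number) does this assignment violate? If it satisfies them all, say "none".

The assignment fails constraints 4, 5, 6, 8.

#1 a6 − a3 = 7 − 17 = -10  true
#2 a2 + a1 = 11 + 16 = 27  true
#3 min(16, 10, 17) = 10  true
#4 a2² + a3² = 11² + 17² = 121 + 289 = 410, not 407  false
#5 a6 = 7 > 6, so we need a3 ≤ 15; but a3 = 17 > 15  false
#6 a3 = 17 ≠ 18 and a1 = 16 ≠ 19; both disjuncts false  false
#7 a5 = 10 lies in [8, 10]  true
#8 a5 + a1 = 10 + 16 = 26; 26 ≤ 29, bound 29 not met  false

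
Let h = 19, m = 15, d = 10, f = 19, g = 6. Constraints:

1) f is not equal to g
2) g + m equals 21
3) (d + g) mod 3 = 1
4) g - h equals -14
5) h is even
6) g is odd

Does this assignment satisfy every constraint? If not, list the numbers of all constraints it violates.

1) f = 19, g = 6; distinct — holds.
2) g + m = 6 + 15 = 21 — holds.
3) d + g = 16; 16 mod 3 = 1 — holds.
4) g - h = 6 - 19 = -13, not -14 — does not hold.
5) h = 19 is odd — does not hold.
6) g = 6 is even — does not hold.

No — constraints 4, 5, 6 are not satisfied.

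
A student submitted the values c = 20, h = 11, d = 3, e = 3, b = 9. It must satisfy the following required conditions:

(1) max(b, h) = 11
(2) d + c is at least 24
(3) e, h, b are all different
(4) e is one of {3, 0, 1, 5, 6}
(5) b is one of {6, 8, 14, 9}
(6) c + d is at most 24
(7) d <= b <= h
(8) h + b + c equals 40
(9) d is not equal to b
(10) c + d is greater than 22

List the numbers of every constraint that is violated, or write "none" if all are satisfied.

No — constraint 2 is not satisfied.

(1) max(9, 11) = 11  holds
(2) d + c = 3 + 20 = 23; 23 < 24, bound 24 not met  fails
(3) values 3, 11, 9 are pairwise distinct  holds
(4) e = 3 is in {3, 0, 1, 5, 6}  holds
(5) b = 9 is in {6, 8, 14, 9}  holds
(6) c + d = 20 + 3 = 23; 23 ≤ 24  holds
(7) values 3 <= 9 <= 11  holds
(8) h + b + c = 11 + 9 + 20 = 40  holds
(9) d = 3, b = 9; distinct  holds
(10) c + d = 20 + 3 = 23; 23 > 22  holds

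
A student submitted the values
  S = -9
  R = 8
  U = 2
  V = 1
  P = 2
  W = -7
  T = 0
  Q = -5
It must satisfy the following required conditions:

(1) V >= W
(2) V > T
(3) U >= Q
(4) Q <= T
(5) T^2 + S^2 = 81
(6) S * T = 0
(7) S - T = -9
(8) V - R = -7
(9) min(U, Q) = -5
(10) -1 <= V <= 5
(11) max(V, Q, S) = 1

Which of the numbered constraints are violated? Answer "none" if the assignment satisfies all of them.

(1) V = 1, W = -7; 1 ≥ -7 — holds.
(2) V = 1, T = 0; 1 > 0 — holds.
(3) U = 2, Q = -5; 2 ≥ -5 — holds.
(4) Q = -5, T = 0; -5 ≤ 0 — holds.
(5) T^2 + S^2 = 0^2 + (-9)^2 = 0 + 81 = 81 — holds.
(6) S * T = -9 * 0 = 0 — holds.
(7) S - T = -9 - 0 = -9 — holds.
(8) V - R = 1 - 8 = -7 — holds.
(9) min(2, -5) = -5 — holds.
(10) V = 1 lies in [-1, 5] — holds.
(11) max(1, -5, -9) = 1 — holds.

None — every constraint holds.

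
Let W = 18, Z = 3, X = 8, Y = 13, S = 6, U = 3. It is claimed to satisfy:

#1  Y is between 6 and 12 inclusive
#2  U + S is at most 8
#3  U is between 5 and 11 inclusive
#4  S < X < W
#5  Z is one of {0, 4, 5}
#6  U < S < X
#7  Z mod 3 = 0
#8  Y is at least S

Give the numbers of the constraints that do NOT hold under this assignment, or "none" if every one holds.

#1 Y = 13 is outside [6, 12]  false
#2 U + S = 3 + 6 = 9; 9 > 8, bound 8 not met  false
#3 U = 3 is outside [5, 11]  false
#4 values 6 < 8 < 18  true
#5 Z = 3 is not in {0, 4, 5}  false
#6 values 3 < 6 < 8  true
#7 3 mod 3 = 0  true
#8 Y = 13, S = 6; 13 ≥ 6  true

Constraints 1, 2, 3, and 5 do not hold.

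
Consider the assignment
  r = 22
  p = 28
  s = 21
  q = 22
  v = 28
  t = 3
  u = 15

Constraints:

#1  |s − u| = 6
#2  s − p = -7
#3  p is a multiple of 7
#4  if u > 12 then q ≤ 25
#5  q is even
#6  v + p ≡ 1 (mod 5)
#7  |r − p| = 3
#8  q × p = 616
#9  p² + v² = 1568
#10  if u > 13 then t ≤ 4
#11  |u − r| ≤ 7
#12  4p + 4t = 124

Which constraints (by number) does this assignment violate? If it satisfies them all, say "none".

#1 |21 − 15| = 6  holds
#2 s − p = 21 − 28 = -7  holds
#3 28 / 7 = 4, so 7 divides 28  holds
#4 u = 15 > 12, so we need q ≤ 25; q = 22 ≤ 25  holds
#5 q = 22 is even  holds
#6 v + p = 56; 56 mod 5 = 1  holds
#7 |22 − 28| = 6, not 3  fails
#8 q × p = 22 × 28 = 616  holds
#9 p² + v² = 28² + 28² = 784 + 784 = 1568  holds
#10 u = 15 > 13, so we need t ≤ 4; t = 3 ≤ 4  holds
#11 |15 − 22| = 7; 7 ≤ 7  holds
#12 4p + 4t = 4(28) + 4(3) = 124  holds

Constraint 7 is violated.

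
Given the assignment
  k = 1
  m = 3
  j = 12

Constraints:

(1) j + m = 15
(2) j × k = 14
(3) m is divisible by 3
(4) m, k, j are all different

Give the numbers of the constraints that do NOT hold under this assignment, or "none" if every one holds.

(1) j + m = 12 + 3 = 15  ✔
(2) j × k = 12 × 1 = 12, not 14  ✘
(3) 3 / 3 = 1, so 3 divides 3  ✔
(4) values 3, 1, 12 are pairwise distinct  ✔

Constraint 2 does not hold.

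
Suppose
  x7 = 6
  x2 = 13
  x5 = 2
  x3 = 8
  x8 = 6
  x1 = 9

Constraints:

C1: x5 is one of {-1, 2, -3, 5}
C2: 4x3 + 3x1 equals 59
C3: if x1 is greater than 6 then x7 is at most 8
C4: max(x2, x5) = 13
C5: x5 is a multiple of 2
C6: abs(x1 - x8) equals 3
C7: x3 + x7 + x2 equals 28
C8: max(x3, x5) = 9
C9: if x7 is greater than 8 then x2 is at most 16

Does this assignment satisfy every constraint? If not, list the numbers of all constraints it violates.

No — constraints 7 and 8 are not satisfied.

C1: x5 = 2 is in {-1, 2, -3, 5}  ✓
C2: 4x3 + 3x1 = 4(8) + 3(9) = 59  ✓
C3: x1 = 9 > 6, so we need x7 ≤ 8; x7 = 6 ≤ 8  ✓
C4: max(13, 2) = 13  ✓
C5: 2 / 2 = 1, so 2 divides 2  ✓
C6: abs(9 - 6) = 3  ✓
C7: x3 + x7 + x2 = 8 + 6 + 13 = 27, not 28  ✗
C8: max(8, 2) = 8, not 9  ✗
C9: x7 = 6, not > 8; antecedent false, conditional vacuously true  ✓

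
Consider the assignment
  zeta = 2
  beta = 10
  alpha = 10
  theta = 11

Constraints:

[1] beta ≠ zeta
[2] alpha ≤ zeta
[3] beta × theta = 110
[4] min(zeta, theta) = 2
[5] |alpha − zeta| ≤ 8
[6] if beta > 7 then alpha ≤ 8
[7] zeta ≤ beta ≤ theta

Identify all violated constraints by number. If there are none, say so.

[1] beta = 10, zeta = 2; distinct — OK.
[2] alpha = 10, zeta = 2; 10 > 2 (want ≤) — violated.
[3] beta × theta = 10 × 11 = 110 — OK.
[4] min(2, 11) = 2 — OK.
[5] |10 − 2| = 8; 8 ≤ 8 — OK.
[6] beta = 10 > 7, so we need alpha ≤ 8; but alpha = 10 > 8 — violated.
[7] values 2 ≤ 10 ≤ 11 — OK.

Constraints 2, 6 are violated.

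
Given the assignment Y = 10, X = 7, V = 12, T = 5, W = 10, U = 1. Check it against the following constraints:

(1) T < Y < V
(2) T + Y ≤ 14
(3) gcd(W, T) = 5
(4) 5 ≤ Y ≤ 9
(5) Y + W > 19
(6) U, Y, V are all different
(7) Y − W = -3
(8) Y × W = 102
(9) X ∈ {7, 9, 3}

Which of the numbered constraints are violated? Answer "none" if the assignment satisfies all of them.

Constraints 2, 4, 7, 8 are violated.

(1) values 5 < 10 < 12 — satisfied.
(2) T + Y = 5 + 10 = 15; 15 > 14, bound 14 not met — violated.
(3) gcd(10, 5) = 5 — satisfied.
(4) Y = 10 is outside [5, 9] — violated.
(5) Y + W = 10 + 10 = 20; 20 > 19 — satisfied.
(6) values 1, 10, 12 are pairwise distinct — satisfied.
(7) Y − W = 10 − 10 = 0, not -3 — violated.
(8) Y × W = 10 × 10 = 100, not 102 — violated.
(9) X = 7 is in {7, 9, 3} — satisfied.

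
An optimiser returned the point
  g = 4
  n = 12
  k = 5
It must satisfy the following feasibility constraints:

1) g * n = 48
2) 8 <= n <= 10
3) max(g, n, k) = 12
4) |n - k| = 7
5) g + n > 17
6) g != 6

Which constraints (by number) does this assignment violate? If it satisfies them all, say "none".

The assignment fails constraints 2 and 5.

1) g * n = 4 * 12 = 48 — satisfied.
2) n = 12 is outside [8, 10] — violated.
3) max(4, 12, 5) = 12 — satisfied.
4) |12 - 5| = 7 — satisfied.
5) g + n = 4 + 12 = 16; 16 ≤ 17, bound 17 not met — violated.
6) g = 4, and 4 ≠ 6 — satisfied.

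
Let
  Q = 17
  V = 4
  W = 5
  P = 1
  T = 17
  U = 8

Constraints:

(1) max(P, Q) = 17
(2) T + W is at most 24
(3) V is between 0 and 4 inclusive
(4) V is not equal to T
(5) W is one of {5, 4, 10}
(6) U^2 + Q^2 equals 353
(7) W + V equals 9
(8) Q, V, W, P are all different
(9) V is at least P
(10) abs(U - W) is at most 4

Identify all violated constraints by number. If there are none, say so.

(1) max(1, 17) = 17  ✓
(2) T + W = 17 + 5 = 22; 22 ≤ 24  ✓
(3) V = 4 lies in [0, 4]  ✓
(4) V = 4, T = 17; distinct  ✓
(5) W = 5 is in {5, 4, 10}  ✓
(6) U^2 + Q^2 = 8^2 + 17^2 = 64 + 289 = 353  ✓
(7) W + V = 5 + 4 = 9  ✓
(8) values 17, 4, 5, 1 are pairwise distinct  ✓
(9) V = 4, P = 1; 4 ≥ 1  ✓
(10) abs(8 - 5) = 3; 3 ≤ 4  ✓

All constraints are satisfied.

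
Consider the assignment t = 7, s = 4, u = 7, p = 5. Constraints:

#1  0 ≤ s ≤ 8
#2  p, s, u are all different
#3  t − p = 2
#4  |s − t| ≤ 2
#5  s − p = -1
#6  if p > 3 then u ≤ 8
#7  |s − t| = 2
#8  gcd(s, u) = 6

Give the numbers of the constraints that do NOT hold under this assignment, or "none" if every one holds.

#1 s = 4 lies in [0, 8]  OK
#2 values 5, 4, 7 are pairwise distinct  OK
#3 t − p = 7 − 5 = 2  OK
#4 |4 − 7| = 3; 3 > 2, exceeds bound 2  FAIL
#5 s − p = 4 − 5 = -1  OK
#6 p = 5 > 3, so we need u ≤ 8; u = 7 ≤ 8  OK
#7 |4 − 7| = 3, not 2  FAIL
#8 gcd(4, 7) = 1, not 6  FAIL

The assignment fails constraints 4, 7, 8.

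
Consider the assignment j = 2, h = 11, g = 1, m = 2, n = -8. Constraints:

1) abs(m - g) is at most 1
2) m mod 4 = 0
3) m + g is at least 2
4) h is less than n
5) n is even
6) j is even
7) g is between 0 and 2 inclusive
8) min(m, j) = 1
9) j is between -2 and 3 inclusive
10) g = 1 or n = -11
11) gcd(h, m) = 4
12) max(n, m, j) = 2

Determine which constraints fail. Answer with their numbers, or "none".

No — constraints 2, 4, 8, and 11 are not satisfied.

1) abs(2 - 1) = 1; 1 ≤ 1  ✓
2) 2 mod 4 = 2, not 0  ✗
3) m + g = 2 + 1 = 3; 3 ≥ 2  ✓
4) h = 11, n = -8; 11 ≥ -8 (want <)  ✗
5) n = -8 is even  ✓
6) j = 2 is even  ✓
7) g = 1 lies in [0, 2]  ✓
8) min(2, 2) = 2, not 1  ✗
9) j = 2 lies in [-2, 3]  ✓
10) g = 1 = 1 (first disjunct)  ✓
11) gcd(11, 2) = 1, not 4  ✗
12) max(-8, 2, 2) = 2  ✓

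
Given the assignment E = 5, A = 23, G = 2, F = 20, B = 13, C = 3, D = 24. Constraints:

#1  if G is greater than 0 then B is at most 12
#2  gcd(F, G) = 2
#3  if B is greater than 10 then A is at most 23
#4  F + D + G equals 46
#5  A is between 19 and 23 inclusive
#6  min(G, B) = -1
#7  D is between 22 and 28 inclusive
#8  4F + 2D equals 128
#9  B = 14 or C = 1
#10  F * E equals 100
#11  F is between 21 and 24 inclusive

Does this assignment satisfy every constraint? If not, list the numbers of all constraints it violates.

Constraints 1, 6, 9, and 11 are violated.

#1 G = 2 > 0, so we need B ≤ 12; but B = 13 > 12 — fails.
#2 gcd(20, 2) = 2 — holds.
#3 B = 13 > 10, so we need A ≤ 23; A = 23 ≤ 23 — holds.
#4 F + D + G = 20 + 24 + 2 = 46 — holds.
#5 A = 23 lies in [19, 23] — holds.
#6 min(2, 13) = 2, not -1 — fails.
#7 D = 24 lies in [22, 28] — holds.
#8 4F + 2D = 4(20) + 2(24) = 128 — holds.
#9 B = 13 ≠ 14 and C = 3 ≠ 1; both disjuncts false — fails.
#10 F * E = 20 * 5 = 100 — holds.
#11 F = 20 is outside [21, 24] — fails.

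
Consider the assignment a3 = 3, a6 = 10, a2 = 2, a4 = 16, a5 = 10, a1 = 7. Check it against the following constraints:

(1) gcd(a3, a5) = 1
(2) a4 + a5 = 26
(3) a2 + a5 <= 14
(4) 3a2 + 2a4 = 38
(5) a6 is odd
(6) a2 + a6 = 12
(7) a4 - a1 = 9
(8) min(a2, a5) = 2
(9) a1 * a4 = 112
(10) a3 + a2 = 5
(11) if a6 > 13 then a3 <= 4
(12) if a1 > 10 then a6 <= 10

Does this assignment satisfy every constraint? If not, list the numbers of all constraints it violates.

(1) gcd(3, 10) = 1  OK
(2) a4 + a5 = 16 + 10 = 26  OK
(3) a2 + a5 = 2 + 10 = 12; 12 ≤ 14  OK
(4) 3a2 + 2a4 = 3(2) + 2(16) = 38  OK
(5) a6 = 10 is even  FAIL
(6) a2 + a6 = 2 + 10 = 12  OK
(7) a4 - a1 = 16 - 7 = 9  OK
(8) min(2, 10) = 2  OK
(9) a1 * a4 = 7 * 16 = 112  OK
(10) a3 + a2 = 3 + 2 = 5  OK
(11) a6 = 10, not > 13; antecedent false, conditional vacuously true  OK
(12) a1 = 7, not > 10; antecedent false, conditional vacuously true  OK

No — constraint 5 is not satisfied.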